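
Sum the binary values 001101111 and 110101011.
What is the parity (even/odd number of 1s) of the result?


001101111 = 111
110101011 = 427
Sum = 538 = 1000011010
1s count = 4

even parity (4 ones in 1000011010)


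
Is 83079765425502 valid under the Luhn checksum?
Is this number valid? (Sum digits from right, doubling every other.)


Luhn sum = 59
59 mod 10 = 9

Invalid (Luhn sum mod 10 = 9)


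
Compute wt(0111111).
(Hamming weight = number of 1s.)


Counting 1s in 0111111

6


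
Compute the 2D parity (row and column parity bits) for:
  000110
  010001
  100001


Row parities: 000
Column parities: 110110

Row P: 000, Col P: 110110, Corner: 0


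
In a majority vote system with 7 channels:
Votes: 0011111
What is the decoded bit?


Ones: 5 out of 7
Threshold: 4

1 (5/7 voted 1)


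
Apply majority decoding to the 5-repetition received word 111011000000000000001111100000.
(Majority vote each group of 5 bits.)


Groups: 11101, 10000, 00000, 00000, 11111, 00000
Majority votes: 100010

100010


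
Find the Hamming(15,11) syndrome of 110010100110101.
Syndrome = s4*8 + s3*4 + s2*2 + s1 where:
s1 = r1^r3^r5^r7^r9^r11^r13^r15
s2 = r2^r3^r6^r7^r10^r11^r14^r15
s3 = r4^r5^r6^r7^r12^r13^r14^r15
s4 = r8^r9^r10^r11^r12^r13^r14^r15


s1=0, s2=1, s3=0, s4=0

Syndrome = 2 (error at position 2)


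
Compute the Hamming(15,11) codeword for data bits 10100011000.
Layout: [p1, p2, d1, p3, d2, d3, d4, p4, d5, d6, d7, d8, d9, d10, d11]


Parity bits: p1=0, p2=1, p3=0, p4=0

011001000011000


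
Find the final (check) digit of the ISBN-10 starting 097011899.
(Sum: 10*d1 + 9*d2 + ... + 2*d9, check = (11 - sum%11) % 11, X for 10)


Weighted sum: 225
225 mod 11 = 5

Check digit: 6


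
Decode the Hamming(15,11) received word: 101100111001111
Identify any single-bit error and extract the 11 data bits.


Syndrome = 0: no error detected

Data: 10011001111 (no errors)


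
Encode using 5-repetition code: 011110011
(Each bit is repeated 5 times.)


Each bit -> 5 copies

000001111111111111111111100000000001111111111


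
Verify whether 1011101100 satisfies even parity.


Number of 1s: 6

Yes, parity is correct (6 ones)


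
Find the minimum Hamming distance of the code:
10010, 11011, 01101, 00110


Comparing all pairs, minimum distance: 2
Can detect 1 errors, correct 0 errors

2


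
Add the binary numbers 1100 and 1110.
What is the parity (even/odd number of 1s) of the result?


1100 = 12
1110 = 14
Sum = 26 = 11010
1s count = 3

odd parity (3 ones in 11010)


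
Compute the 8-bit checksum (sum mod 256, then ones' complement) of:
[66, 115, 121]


Sum = 302 mod 256 = 46
Complement = 209

209


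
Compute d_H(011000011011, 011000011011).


XOR: 000000000000
Count of 1s: 0

0


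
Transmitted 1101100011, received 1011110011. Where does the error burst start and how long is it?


XOR: 0110010000

Burst at position 1, length 5


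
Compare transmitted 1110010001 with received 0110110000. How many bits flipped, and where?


XOR: 1000100001

3 error(s) at position(s): 0, 4, 9


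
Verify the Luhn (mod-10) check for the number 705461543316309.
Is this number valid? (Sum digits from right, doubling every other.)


Luhn sum = 66
66 mod 10 = 6

Invalid (Luhn sum mod 10 = 6)


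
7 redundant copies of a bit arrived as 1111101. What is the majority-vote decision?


Ones: 6 out of 7
Threshold: 4

1 (6/7 voted 1)


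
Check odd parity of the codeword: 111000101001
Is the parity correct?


Number of 1s: 6

No, parity error (6 ones)


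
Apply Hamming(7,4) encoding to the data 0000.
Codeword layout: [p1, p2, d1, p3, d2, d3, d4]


Parity bits: p1=0, p2=0, p3=0

0000000


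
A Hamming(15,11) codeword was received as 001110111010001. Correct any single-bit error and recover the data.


Syndrome = 0: no error detected

Data: 11011010001 (no errors)


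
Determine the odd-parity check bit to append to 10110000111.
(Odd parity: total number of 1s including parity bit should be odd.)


Number of 1s in data: 6
Parity bit: 1

1


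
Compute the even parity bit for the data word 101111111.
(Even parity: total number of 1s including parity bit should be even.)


Number of 1s in data: 8
Parity bit: 0

0


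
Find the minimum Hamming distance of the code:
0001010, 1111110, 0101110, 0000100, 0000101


Comparing all pairs, minimum distance: 1
Can detect 0 errors, correct 0 errors

1


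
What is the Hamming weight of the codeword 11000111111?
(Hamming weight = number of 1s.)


Counting 1s in 11000111111

8


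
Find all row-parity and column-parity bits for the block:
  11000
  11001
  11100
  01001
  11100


Row parities: 01101
Column parities: 01000

Row P: 01101, Col P: 01000, Corner: 1


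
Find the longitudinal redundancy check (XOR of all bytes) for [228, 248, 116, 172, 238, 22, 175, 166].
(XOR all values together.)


XOR chain: 228 ^ 248 ^ 116 ^ 172 ^ 238 ^ 22 ^ 175 ^ 166 = 53

53


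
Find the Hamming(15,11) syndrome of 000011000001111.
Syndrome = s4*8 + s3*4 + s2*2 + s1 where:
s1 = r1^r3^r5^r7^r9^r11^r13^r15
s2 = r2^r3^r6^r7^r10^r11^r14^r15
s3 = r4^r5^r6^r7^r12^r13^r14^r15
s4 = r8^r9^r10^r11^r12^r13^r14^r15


s1=1, s2=1, s3=0, s4=0

Syndrome = 3 (error at position 3)


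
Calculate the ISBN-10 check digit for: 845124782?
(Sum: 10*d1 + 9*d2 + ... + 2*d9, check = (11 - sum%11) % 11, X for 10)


Weighted sum: 251
251 mod 11 = 9

Check digit: 2


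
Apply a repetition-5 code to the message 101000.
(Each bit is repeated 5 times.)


Each bit -> 5 copies

111110000011111000000000000000


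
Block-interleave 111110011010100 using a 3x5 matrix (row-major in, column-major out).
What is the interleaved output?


Matrix:
  11111
  00110
  10100
Read columns: 101100111110100

101100111110100


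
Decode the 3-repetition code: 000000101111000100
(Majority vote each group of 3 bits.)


Groups: 000, 000, 101, 111, 000, 100
Majority votes: 001100

001100


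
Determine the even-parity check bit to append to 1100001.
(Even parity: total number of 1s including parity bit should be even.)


Number of 1s in data: 3
Parity bit: 1

1


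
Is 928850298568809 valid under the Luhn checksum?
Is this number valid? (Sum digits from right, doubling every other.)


Luhn sum = 83
83 mod 10 = 3

Invalid (Luhn sum mod 10 = 3)


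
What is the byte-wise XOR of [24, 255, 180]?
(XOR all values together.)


XOR chain: 24 ^ 255 ^ 180 = 83

83


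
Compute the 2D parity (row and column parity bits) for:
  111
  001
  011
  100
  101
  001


Row parities: 110101
Column parities: 101

Row P: 110101, Col P: 101, Corner: 0


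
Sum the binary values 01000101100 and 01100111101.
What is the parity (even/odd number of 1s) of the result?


01000101100 = 556
01100111101 = 829
Sum = 1385 = 10101101001
1s count = 6

even parity (6 ones in 10101101001)


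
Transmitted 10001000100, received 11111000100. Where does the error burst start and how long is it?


XOR: 01110000000

Burst at position 1, length 3


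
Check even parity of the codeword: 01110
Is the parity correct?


Number of 1s: 3

No, parity error (3 ones)


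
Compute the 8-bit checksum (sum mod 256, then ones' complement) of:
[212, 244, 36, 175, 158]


Sum = 825 mod 256 = 57
Complement = 198

198


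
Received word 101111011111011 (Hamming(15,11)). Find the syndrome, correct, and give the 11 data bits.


Syndrome = 8: error at position 8

Data: 11101111011 (corrected bit 8)


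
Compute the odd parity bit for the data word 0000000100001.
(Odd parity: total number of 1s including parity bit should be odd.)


Number of 1s in data: 2
Parity bit: 1

1


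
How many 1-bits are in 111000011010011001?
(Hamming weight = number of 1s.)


Counting 1s in 111000011010011001

9


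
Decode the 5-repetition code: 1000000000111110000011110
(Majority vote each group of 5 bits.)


Groups: 10000, 00000, 11111, 00000, 11110
Majority votes: 00101

00101


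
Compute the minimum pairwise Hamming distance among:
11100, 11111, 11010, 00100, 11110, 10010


Comparing all pairs, minimum distance: 1
Can detect 0 errors, correct 0 errors

1


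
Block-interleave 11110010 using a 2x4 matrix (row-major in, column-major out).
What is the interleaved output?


Matrix:
  1111
  0010
Read columns: 10101110

10101110


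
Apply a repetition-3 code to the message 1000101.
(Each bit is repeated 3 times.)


Each bit -> 3 copies

111000000000111000111


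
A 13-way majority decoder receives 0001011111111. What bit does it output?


Ones: 9 out of 13
Threshold: 7

1 (9/13 voted 1)


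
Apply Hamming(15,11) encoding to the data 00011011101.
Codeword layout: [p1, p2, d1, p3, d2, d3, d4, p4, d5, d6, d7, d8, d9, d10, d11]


Parity bits: p1=1, p2=1, p3=0, p4=1

110000111011101


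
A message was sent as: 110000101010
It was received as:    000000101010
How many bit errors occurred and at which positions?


XOR: 110000000000

2 error(s) at position(s): 0, 1


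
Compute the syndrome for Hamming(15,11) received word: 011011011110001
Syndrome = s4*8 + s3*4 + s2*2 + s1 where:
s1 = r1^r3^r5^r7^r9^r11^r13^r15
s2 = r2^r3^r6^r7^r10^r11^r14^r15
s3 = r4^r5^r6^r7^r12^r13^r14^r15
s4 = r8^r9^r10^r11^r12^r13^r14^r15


s1=1, s2=0, s3=1, s4=1

Syndrome = 13 (error at position 13)


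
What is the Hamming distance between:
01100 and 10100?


XOR: 11000
Count of 1s: 2

2


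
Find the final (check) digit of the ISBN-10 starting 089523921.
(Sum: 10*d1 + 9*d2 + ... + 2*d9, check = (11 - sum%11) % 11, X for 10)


Weighted sum: 250
250 mod 11 = 8

Check digit: 3


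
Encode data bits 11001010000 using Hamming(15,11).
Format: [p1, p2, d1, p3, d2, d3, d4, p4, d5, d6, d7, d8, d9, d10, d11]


Parity bits: p1=0, p2=0, p3=1, p4=0

001110001010000


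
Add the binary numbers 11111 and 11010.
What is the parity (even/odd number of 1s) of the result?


11111 = 31
11010 = 26
Sum = 57 = 111001
1s count = 4

even parity (4 ones in 111001)


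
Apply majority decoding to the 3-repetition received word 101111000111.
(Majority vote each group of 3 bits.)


Groups: 101, 111, 000, 111
Majority votes: 1101

1101


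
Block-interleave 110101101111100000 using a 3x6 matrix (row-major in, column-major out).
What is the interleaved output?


Matrix:
  110101
  101111
  100000
Read columns: 111100010110010110

111100010110010110


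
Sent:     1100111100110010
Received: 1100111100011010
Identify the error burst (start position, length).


XOR: 0000000000101000

Burst at position 10, length 3


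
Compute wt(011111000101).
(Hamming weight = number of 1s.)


Counting 1s in 011111000101

7


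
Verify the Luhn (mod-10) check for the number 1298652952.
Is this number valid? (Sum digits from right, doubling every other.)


Luhn sum = 45
45 mod 10 = 5

Invalid (Luhn sum mod 10 = 5)


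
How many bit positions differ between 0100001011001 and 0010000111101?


XOR: 0110001100100
Count of 1s: 5

5


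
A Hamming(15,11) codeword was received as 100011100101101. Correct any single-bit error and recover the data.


Syndrome = 1: error at position 1

Data: 01110101101 (corrected bit 1)


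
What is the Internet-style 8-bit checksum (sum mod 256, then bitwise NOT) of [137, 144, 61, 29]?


Sum = 371 mod 256 = 115
Complement = 140

140


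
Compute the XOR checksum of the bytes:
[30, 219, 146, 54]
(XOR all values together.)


XOR chain: 30 ^ 219 ^ 146 ^ 54 = 97

97


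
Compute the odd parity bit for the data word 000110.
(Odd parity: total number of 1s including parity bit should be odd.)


Number of 1s in data: 2
Parity bit: 1

1


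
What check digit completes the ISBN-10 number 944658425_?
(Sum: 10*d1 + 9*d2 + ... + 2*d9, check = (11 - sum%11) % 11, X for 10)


Weighted sum: 302
302 mod 11 = 5

Check digit: 6


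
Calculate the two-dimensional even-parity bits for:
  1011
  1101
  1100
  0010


Row parities: 1101
Column parities: 1000

Row P: 1101, Col P: 1000, Corner: 1


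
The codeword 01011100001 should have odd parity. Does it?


Number of 1s: 5

Yes, parity is correct (5 ones)


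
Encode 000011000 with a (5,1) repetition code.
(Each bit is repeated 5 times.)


Each bit -> 5 copies

000000000000000000001111111111000000000000000


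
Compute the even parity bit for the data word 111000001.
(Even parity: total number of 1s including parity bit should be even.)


Number of 1s in data: 4
Parity bit: 0

0


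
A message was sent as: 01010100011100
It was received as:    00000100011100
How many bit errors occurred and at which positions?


XOR: 01010000000000

2 error(s) at position(s): 1, 3


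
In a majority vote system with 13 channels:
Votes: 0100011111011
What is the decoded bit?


Ones: 8 out of 13
Threshold: 7

1 (8/13 voted 1)


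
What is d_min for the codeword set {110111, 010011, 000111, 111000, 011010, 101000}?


Comparing all pairs, minimum distance: 1
Can detect 0 errors, correct 0 errors

1


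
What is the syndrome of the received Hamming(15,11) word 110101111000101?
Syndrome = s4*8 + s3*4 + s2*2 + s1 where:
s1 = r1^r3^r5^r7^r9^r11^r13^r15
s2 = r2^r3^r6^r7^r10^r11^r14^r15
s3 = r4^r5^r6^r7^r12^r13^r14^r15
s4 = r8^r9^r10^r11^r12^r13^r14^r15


s1=1, s2=0, s3=1, s4=0

Syndrome = 5 (error at position 5)


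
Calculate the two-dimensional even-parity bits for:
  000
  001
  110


Row parities: 010
Column parities: 111

Row P: 010, Col P: 111, Corner: 1


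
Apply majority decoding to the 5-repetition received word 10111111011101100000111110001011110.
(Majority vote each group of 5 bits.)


Groups: 10111, 11101, 11011, 00000, 11111, 00010, 11110
Majority votes: 1110101

1110101


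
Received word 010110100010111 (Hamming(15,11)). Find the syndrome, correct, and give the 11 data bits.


Syndrome = 3: error at position 3

Data: 11010010111 (corrected bit 3)


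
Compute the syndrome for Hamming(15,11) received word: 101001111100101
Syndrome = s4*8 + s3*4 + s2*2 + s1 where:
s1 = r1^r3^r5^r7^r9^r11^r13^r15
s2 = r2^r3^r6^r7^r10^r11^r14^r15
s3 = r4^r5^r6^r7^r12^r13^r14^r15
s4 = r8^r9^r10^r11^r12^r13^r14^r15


s1=0, s2=1, s3=0, s4=1

Syndrome = 10 (error at position 10)


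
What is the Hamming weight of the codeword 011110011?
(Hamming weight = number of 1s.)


Counting 1s in 011110011

6


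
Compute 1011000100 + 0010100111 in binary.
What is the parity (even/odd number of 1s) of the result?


1011000100 = 708
0010100111 = 167
Sum = 875 = 1101101011
1s count = 7

odd parity (7 ones in 1101101011)


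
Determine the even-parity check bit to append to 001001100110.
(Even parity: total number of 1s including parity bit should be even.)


Number of 1s in data: 5
Parity bit: 1

1


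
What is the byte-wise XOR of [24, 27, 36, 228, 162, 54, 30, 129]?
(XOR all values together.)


XOR chain: 24 ^ 27 ^ 36 ^ 228 ^ 162 ^ 54 ^ 30 ^ 129 = 200

200


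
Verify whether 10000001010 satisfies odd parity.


Number of 1s: 3

Yes, parity is correct (3 ones)


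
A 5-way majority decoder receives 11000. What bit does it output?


Ones: 2 out of 5
Threshold: 3

0 (2/5 voted 1)


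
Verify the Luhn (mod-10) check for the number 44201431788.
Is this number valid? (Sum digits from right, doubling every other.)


Luhn sum = 50
50 mod 10 = 0

Valid (Luhn sum mod 10 = 0)


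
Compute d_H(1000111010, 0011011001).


XOR: 1011100011
Count of 1s: 6

6


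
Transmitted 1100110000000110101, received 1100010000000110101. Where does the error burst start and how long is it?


XOR: 0000100000000000000

Burst at position 4, length 1


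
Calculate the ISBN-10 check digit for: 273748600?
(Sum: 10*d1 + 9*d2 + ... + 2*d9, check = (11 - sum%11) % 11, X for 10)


Weighted sum: 244
244 mod 11 = 2

Check digit: 9


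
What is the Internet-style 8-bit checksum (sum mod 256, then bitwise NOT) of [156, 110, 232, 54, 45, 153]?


Sum = 750 mod 256 = 238
Complement = 17

17


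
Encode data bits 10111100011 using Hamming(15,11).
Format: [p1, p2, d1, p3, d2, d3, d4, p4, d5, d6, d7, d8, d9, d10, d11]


Parity bits: p1=0, p2=0, p3=0, p4=0

001001101100011


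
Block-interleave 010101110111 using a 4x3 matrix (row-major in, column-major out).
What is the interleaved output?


Matrix:
  010
  101
  110
  111
Read columns: 011110110101

011110110101


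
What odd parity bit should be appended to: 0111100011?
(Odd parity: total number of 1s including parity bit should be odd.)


Number of 1s in data: 6
Parity bit: 1

1


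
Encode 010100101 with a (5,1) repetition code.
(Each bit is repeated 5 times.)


Each bit -> 5 copies

000001111100000111110000000000111110000011111


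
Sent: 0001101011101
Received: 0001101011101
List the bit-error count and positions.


XOR: 0000000000000

0 errors (received matches sent)


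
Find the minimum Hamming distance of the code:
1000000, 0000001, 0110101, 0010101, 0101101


Comparing all pairs, minimum distance: 1
Can detect 0 errors, correct 0 errors

1


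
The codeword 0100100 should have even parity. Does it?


Number of 1s: 2

Yes, parity is correct (2 ones)


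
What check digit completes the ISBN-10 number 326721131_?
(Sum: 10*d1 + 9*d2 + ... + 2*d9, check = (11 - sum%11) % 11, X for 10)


Weighted sum: 177
177 mod 11 = 1

Check digit: X


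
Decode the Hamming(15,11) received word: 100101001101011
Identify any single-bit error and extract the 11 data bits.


Syndrome = 13: error at position 13

Data: 00101101111 (corrected bit 13)


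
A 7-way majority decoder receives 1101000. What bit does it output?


Ones: 3 out of 7
Threshold: 4

0 (3/7 voted 1)


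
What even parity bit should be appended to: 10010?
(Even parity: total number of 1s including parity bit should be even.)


Number of 1s in data: 2
Parity bit: 0

0


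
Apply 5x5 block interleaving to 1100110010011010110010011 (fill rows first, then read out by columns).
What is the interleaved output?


Matrix:
  11001
  10010
  01101
  01100
  10011
Read columns: 1100110110001100100110101

1100110110001100100110101


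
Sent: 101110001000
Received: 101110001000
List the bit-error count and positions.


XOR: 000000000000

0 errors (received matches sent)


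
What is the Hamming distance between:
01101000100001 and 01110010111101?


XOR: 00011010011100
Count of 1s: 6

6


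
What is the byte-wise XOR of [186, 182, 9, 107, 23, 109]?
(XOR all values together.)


XOR chain: 186 ^ 182 ^ 9 ^ 107 ^ 23 ^ 109 = 20

20


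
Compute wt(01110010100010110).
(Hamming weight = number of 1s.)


Counting 1s in 01110010100010110

8


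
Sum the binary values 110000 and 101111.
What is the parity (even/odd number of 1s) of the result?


110000 = 48
101111 = 47
Sum = 95 = 1011111
1s count = 6

even parity (6 ones in 1011111)


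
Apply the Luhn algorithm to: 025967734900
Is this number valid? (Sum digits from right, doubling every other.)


Luhn sum = 47
47 mod 10 = 7

Invalid (Luhn sum mod 10 = 7)


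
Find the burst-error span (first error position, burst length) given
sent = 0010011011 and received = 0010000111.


XOR: 0000011100

Burst at position 5, length 3


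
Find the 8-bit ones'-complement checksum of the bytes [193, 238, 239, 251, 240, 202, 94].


Sum = 1457 mod 256 = 177
Complement = 78

78


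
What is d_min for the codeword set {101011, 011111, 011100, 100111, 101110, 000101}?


Comparing all pairs, minimum distance: 2
Can detect 1 errors, correct 0 errors

2


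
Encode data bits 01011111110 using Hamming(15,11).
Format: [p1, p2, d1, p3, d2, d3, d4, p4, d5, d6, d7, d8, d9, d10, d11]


Parity bits: p1=1, p2=0, p3=1, p4=0

100110101111110


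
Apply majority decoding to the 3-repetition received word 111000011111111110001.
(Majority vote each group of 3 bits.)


Groups: 111, 000, 011, 111, 111, 110, 001
Majority votes: 1011110

1011110


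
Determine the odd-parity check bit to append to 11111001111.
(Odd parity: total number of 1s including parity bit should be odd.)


Number of 1s in data: 9
Parity bit: 0

0


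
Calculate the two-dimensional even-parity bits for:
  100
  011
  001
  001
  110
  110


Row parities: 101100
Column parities: 111

Row P: 101100, Col P: 111, Corner: 1


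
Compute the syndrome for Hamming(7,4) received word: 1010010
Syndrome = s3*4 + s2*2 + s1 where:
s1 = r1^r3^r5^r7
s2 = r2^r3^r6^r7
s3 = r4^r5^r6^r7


s1=0, s2=0, s3=1

Syndrome = 4 (error at position 4)


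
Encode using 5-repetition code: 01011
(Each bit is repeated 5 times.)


Each bit -> 5 copies

0000011111000001111111111


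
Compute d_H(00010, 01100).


XOR: 01110
Count of 1s: 3

3


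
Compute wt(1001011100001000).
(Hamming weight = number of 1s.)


Counting 1s in 1001011100001000

6


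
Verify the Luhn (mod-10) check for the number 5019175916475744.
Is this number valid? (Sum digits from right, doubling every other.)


Luhn sum = 74
74 mod 10 = 4

Invalid (Luhn sum mod 10 = 4)


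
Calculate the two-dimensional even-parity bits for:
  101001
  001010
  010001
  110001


Row parities: 1001
Column parities: 000011

Row P: 1001, Col P: 000011, Corner: 0


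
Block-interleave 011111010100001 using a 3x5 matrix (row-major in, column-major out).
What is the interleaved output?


Matrix:
  01111
  10101
  00001
Read columns: 010100110100111

010100110100111


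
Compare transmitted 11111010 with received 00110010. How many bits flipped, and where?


XOR: 11001000

3 error(s) at position(s): 0, 1, 4


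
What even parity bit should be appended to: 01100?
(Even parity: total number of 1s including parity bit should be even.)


Number of 1s in data: 2
Parity bit: 0

0


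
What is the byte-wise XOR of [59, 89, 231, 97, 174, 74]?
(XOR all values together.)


XOR chain: 59 ^ 89 ^ 231 ^ 97 ^ 174 ^ 74 = 0

0


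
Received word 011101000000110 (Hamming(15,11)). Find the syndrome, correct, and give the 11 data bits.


Syndrome = 0: no error detected

Data: 10100000110 (no errors)


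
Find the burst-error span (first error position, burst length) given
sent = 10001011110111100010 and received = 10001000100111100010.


XOR: 00000011010000000000

Burst at position 6, length 4


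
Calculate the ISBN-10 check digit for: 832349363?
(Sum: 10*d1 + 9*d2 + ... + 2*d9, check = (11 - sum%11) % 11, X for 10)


Weighted sum: 249
249 mod 11 = 7

Check digit: 4


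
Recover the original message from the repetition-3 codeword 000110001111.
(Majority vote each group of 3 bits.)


Groups: 000, 110, 001, 111
Majority votes: 0101

0101


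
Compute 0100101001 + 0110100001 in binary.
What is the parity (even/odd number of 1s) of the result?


0100101001 = 297
0110100001 = 417
Sum = 714 = 1011001010
1s count = 5

odd parity (5 ones in 1011001010)


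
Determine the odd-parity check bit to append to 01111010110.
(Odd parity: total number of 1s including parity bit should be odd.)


Number of 1s in data: 7
Parity bit: 0

0


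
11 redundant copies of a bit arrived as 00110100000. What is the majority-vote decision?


Ones: 3 out of 11
Threshold: 6

0 (3/11 voted 1)


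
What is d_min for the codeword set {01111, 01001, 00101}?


Comparing all pairs, minimum distance: 2
Can detect 1 errors, correct 0 errors

2


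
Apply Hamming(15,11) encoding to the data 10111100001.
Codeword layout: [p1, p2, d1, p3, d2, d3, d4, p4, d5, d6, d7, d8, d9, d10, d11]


Parity bits: p1=0, p2=1, p3=1, p4=1

011101111100001


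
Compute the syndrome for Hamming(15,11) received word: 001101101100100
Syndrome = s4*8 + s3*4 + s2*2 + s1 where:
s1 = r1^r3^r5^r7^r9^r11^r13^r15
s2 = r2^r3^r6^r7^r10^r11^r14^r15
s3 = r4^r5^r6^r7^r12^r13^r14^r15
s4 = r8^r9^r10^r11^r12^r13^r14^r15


s1=0, s2=0, s3=0, s4=1

Syndrome = 8 (error at position 8)


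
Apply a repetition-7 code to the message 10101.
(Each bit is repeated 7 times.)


Each bit -> 7 copies

11111110000000111111100000001111111


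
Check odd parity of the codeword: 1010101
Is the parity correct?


Number of 1s: 4

No, parity error (4 ones)


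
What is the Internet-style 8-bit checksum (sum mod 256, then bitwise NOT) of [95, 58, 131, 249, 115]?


Sum = 648 mod 256 = 136
Complement = 119

119


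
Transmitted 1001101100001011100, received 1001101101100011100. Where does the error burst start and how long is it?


XOR: 0000000001101000000

Burst at position 9, length 4


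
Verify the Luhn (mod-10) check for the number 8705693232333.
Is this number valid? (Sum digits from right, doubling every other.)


Luhn sum = 55
55 mod 10 = 5

Invalid (Luhn sum mod 10 = 5)


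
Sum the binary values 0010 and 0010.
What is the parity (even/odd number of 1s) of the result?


0010 = 2
0010 = 2
Sum = 4 = 100
1s count = 1

odd parity (1 ones in 100)


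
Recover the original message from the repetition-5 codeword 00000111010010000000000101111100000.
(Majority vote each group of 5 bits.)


Groups: 00000, 11101, 00100, 00000, 00010, 11111, 00000
Majority votes: 0100010

0100010


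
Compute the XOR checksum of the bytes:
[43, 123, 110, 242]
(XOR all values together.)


XOR chain: 43 ^ 123 ^ 110 ^ 242 = 204

204


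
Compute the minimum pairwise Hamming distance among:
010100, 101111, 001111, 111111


Comparing all pairs, minimum distance: 1
Can detect 0 errors, correct 0 errors

1


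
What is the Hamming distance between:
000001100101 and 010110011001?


XOR: 010111111100
Count of 1s: 8

8


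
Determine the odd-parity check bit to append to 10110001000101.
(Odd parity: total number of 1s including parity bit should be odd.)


Number of 1s in data: 6
Parity bit: 1

1


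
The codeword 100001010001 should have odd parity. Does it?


Number of 1s: 4

No, parity error (4 ones)


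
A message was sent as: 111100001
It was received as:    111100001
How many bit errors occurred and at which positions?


XOR: 000000000

0 errors (received matches sent)


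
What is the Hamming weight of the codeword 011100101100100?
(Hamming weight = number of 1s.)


Counting 1s in 011100101100100

7


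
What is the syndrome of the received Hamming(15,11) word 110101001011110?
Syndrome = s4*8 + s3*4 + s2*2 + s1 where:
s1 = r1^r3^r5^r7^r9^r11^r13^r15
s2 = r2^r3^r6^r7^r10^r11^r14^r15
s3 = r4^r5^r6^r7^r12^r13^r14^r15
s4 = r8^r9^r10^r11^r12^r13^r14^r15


s1=0, s2=0, s3=1, s4=1

Syndrome = 12 (error at position 12)


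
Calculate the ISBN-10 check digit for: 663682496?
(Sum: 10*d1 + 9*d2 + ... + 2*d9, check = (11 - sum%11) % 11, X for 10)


Weighted sum: 293
293 mod 11 = 7

Check digit: 4


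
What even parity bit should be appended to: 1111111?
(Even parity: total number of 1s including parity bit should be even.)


Number of 1s in data: 7
Parity bit: 1

1


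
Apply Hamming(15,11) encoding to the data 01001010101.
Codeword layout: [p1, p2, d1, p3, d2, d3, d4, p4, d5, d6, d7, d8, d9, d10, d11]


Parity bits: p1=1, p2=0, p3=1, p4=0

100110001010101


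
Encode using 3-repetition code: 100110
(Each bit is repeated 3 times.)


Each bit -> 3 copies

111000000111111000


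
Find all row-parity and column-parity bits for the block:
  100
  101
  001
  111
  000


Row parities: 10110
Column parities: 111

Row P: 10110, Col P: 111, Corner: 1


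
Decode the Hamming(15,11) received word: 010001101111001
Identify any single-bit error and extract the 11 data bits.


Syndrome = 8: error at position 8

Data: 00111111001 (corrected bit 8)


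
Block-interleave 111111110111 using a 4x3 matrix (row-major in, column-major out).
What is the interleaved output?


Matrix:
  111
  111
  110
  111
Read columns: 111111111101

111111111101


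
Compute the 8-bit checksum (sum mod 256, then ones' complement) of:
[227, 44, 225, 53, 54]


Sum = 603 mod 256 = 91
Complement = 164

164


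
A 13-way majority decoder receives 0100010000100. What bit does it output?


Ones: 3 out of 13
Threshold: 7

0 (3/13 voted 1)


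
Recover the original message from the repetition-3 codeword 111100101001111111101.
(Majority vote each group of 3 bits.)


Groups: 111, 100, 101, 001, 111, 111, 101
Majority votes: 1010111

1010111


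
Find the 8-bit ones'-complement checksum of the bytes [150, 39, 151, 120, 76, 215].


Sum = 751 mod 256 = 239
Complement = 16

16


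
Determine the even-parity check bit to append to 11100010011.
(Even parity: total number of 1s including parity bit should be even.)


Number of 1s in data: 6
Parity bit: 0

0


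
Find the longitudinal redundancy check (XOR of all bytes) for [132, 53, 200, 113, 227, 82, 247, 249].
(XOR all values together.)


XOR chain: 132 ^ 53 ^ 200 ^ 113 ^ 227 ^ 82 ^ 247 ^ 249 = 183

183


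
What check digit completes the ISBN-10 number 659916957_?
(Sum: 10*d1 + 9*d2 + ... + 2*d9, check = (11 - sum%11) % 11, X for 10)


Weighted sum: 341
341 mod 11 = 0

Check digit: 0


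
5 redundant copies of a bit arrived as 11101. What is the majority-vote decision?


Ones: 4 out of 5
Threshold: 3

1 (4/5 voted 1)


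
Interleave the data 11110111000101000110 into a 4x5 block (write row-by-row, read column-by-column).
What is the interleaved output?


Matrix:
  11110
  11100
  01010
  00110
Read columns: 11001110110110110000

11001110110110110000


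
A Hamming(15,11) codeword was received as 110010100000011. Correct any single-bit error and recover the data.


Syndrome = 0: no error detected

Data: 01010000011 (no errors)


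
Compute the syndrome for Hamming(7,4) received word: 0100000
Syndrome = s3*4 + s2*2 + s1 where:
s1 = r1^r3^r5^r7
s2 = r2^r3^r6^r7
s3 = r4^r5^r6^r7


s1=0, s2=1, s3=0

Syndrome = 2 (error at position 2)


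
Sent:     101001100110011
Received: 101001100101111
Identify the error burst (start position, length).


XOR: 000000000011100

Burst at position 10, length 3


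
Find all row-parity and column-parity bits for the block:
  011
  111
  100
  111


Row parities: 0111
Column parities: 111

Row P: 0111, Col P: 111, Corner: 1


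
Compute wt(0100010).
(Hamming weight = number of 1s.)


Counting 1s in 0100010

2


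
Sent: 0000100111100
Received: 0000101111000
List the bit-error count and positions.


XOR: 0000001000100

2 error(s) at position(s): 6, 10


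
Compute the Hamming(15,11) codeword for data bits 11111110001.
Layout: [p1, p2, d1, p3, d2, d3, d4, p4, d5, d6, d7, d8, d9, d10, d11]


Parity bits: p1=0, p2=0, p3=0, p4=0

001011101110001


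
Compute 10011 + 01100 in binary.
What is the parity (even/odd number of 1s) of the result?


10011 = 19
01100 = 12
Sum = 31 = 11111
1s count = 5

odd parity (5 ones in 11111)


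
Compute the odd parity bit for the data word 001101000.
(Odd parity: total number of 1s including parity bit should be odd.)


Number of 1s in data: 3
Parity bit: 0

0


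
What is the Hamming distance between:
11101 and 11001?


XOR: 00100
Count of 1s: 1

1


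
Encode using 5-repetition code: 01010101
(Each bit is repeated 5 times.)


Each bit -> 5 copies

0000011111000001111100000111110000011111


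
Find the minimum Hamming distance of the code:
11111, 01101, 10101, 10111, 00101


Comparing all pairs, minimum distance: 1
Can detect 0 errors, correct 0 errors

1


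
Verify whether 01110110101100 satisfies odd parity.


Number of 1s: 8

No, parity error (8 ones)


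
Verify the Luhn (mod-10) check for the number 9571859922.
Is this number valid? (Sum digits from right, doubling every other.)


Luhn sum = 56
56 mod 10 = 6

Invalid (Luhn sum mod 10 = 6)


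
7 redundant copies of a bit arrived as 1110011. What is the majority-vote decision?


Ones: 5 out of 7
Threshold: 4

1 (5/7 voted 1)


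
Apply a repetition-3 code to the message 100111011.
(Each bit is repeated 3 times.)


Each bit -> 3 copies

111000000111111111000111111


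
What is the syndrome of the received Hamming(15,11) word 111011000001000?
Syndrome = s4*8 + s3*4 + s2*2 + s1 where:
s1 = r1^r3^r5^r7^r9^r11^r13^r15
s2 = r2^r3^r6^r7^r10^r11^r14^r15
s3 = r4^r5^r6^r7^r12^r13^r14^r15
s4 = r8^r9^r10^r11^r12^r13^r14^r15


s1=1, s2=1, s3=1, s4=1

Syndrome = 15 (error at position 15)


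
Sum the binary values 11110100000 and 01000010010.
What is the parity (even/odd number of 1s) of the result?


11110100000 = 1952
01000010010 = 530
Sum = 2482 = 100110110010
1s count = 6

even parity (6 ones in 100110110010)


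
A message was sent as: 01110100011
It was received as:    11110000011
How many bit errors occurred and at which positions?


XOR: 10000100000

2 error(s) at position(s): 0, 5


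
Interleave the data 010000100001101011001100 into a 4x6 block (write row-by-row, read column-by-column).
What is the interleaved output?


Matrix:
  010000
  100001
  101011
  001100
Read columns: 011010000011000100100110

011010000011000100100110


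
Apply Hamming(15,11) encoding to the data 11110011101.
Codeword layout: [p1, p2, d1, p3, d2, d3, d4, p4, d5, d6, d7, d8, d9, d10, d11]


Parity bits: p1=0, p2=1, p3=0, p4=0

011011100011101


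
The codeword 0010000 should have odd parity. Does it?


Number of 1s: 1

Yes, parity is correct (1 ones)


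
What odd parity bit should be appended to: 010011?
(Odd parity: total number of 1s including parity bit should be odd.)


Number of 1s in data: 3
Parity bit: 0

0


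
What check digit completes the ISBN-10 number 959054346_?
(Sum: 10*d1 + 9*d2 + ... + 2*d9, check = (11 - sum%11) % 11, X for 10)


Weighted sum: 293
293 mod 11 = 7

Check digit: 4


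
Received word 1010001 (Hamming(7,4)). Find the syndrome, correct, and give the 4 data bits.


Syndrome = 5: error at position 5

Data: 1101 (corrected bit 5)


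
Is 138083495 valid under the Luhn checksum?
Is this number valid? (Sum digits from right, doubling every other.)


Luhn sum = 47
47 mod 10 = 7

Invalid (Luhn sum mod 10 = 7)


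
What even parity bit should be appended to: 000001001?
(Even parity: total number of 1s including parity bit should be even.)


Number of 1s in data: 2
Parity bit: 0

0


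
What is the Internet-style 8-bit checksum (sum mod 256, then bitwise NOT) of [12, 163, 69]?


Sum = 244 mod 256 = 244
Complement = 11

11


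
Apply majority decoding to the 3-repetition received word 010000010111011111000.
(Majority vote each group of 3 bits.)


Groups: 010, 000, 010, 111, 011, 111, 000
Majority votes: 0001110

0001110


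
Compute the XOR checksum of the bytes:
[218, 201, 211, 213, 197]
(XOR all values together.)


XOR chain: 218 ^ 201 ^ 211 ^ 213 ^ 197 = 208

208


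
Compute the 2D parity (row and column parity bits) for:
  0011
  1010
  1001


Row parities: 000
Column parities: 0000

Row P: 000, Col P: 0000, Corner: 0


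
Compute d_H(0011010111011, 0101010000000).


XOR: 0110000111011
Count of 1s: 7

7


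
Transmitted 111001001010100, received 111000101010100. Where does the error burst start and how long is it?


XOR: 000001100000000

Burst at position 5, length 2


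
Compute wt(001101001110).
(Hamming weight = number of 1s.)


Counting 1s in 001101001110

6


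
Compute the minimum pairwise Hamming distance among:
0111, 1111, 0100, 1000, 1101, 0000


Comparing all pairs, minimum distance: 1
Can detect 0 errors, correct 0 errors

1


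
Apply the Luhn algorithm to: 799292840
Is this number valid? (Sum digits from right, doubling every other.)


Luhn sum = 58
58 mod 10 = 8

Invalid (Luhn sum mod 10 = 8)


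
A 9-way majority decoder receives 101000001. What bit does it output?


Ones: 3 out of 9
Threshold: 5

0 (3/9 voted 1)


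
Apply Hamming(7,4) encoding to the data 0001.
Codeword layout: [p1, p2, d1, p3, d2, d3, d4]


Parity bits: p1=1, p2=1, p3=1

1101001


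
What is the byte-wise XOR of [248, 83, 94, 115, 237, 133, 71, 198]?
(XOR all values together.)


XOR chain: 248 ^ 83 ^ 94 ^ 115 ^ 237 ^ 133 ^ 71 ^ 198 = 111

111


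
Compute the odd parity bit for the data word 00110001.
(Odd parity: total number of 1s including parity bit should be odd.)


Number of 1s in data: 3
Parity bit: 0

0


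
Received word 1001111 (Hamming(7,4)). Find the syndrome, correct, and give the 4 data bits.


Syndrome = 1: error at position 1

Data: 0111 (corrected bit 1)


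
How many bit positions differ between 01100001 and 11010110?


XOR: 10110111
Count of 1s: 6

6


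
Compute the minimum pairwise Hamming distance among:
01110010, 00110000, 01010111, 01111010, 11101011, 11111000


Comparing all pairs, minimum distance: 1
Can detect 0 errors, correct 0 errors

1


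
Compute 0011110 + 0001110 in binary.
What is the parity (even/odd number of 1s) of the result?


0011110 = 30
0001110 = 14
Sum = 44 = 101100
1s count = 3

odd parity (3 ones in 101100)


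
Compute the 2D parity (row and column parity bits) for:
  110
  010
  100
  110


Row parities: 0110
Column parities: 110

Row P: 0110, Col P: 110, Corner: 0


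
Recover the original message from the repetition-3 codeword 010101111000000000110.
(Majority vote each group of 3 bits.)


Groups: 010, 101, 111, 000, 000, 000, 110
Majority votes: 0110001

0110001


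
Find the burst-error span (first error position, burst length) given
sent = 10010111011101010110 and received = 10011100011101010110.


XOR: 00001011000000000000

Burst at position 4, length 4


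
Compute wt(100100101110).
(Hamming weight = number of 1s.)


Counting 1s in 100100101110

6


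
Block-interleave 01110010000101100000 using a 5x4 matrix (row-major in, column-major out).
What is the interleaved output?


Matrix:
  0111
  0010
  0001
  0110
  0000
Read columns: 00000100101101010100

00000100101101010100


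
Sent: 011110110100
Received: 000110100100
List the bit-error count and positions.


XOR: 011000010000

3 error(s) at position(s): 1, 2, 7


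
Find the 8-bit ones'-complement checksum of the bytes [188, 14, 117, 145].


Sum = 464 mod 256 = 208
Complement = 47

47


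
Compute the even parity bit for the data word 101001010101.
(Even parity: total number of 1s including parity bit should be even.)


Number of 1s in data: 6
Parity bit: 0

0


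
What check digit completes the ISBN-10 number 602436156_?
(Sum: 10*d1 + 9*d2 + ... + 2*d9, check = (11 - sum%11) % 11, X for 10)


Weighted sum: 183
183 mod 11 = 7

Check digit: 4


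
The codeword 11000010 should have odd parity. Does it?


Number of 1s: 3

Yes, parity is correct (3 ones)


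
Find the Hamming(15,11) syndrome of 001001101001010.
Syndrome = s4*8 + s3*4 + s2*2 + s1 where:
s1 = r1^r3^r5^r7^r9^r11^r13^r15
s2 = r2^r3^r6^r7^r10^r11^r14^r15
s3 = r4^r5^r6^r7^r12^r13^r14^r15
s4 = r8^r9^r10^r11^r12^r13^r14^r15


s1=1, s2=0, s3=0, s4=1

Syndrome = 9 (error at position 9)


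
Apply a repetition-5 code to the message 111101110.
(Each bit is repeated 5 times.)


Each bit -> 5 copies

111111111111111111110000011111111111111100000


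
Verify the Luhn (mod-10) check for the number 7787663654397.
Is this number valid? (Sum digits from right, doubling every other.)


Luhn sum = 72
72 mod 10 = 2

Invalid (Luhn sum mod 10 = 2)


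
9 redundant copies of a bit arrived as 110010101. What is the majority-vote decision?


Ones: 5 out of 9
Threshold: 5

1 (5/9 voted 1)
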